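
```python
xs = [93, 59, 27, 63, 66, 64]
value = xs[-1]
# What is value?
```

xs has length 6. Negative index -1 maps to positive index 6 + (-1) = 5. xs[5] = 64.

64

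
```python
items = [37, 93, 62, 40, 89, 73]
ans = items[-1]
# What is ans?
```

items has length 6. Negative index -1 maps to positive index 6 + (-1) = 5. items[5] = 73.

73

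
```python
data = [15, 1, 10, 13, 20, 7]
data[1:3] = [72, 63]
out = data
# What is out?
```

data starts as [15, 1, 10, 13, 20, 7] (length 6). The slice data[1:3] covers indices [1, 2] with values [1, 10]. Replacing that slice with [72, 63] (same length) produces [15, 72, 63, 13, 20, 7].

[15, 72, 63, 13, 20, 7]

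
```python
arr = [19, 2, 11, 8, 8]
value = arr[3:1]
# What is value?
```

arr has length 5. The slice arr[3:1] resolves to an empty index range, so the result is [].

[]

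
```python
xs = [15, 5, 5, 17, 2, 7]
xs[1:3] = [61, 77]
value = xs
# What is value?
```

xs starts as [15, 5, 5, 17, 2, 7] (length 6). The slice xs[1:3] covers indices [1, 2] with values [5, 5]. Replacing that slice with [61, 77] (same length) produces [15, 61, 77, 17, 2, 7].

[15, 61, 77, 17, 2, 7]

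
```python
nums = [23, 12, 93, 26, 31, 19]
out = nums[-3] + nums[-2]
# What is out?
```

nums has length 6. Negative index -3 maps to positive index 6 + (-3) = 3. nums[3] = 26.
nums has length 6. Negative index -2 maps to positive index 6 + (-2) = 4. nums[4] = 31.
Sum: 26 + 31 = 57.

57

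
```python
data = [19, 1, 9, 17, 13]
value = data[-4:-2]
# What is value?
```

data has length 5. The slice data[-4:-2] selects indices [1, 2] (1->1, 2->9), giving [1, 9].

[1, 9]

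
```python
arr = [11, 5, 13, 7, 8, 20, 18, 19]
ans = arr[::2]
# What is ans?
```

arr has length 8. The slice arr[::2] selects indices [0, 2, 4, 6] (0->11, 2->13, 4->8, 6->18), giving [11, 13, 8, 18].

[11, 13, 8, 18]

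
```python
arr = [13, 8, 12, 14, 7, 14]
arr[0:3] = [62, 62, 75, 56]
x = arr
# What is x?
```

arr starts as [13, 8, 12, 14, 7, 14] (length 6). The slice arr[0:3] covers indices [0, 1, 2] with values [13, 8, 12]. Replacing that slice with [62, 62, 75, 56] (different length) produces [62, 62, 75, 56, 14, 7, 14].

[62, 62, 75, 56, 14, 7, 14]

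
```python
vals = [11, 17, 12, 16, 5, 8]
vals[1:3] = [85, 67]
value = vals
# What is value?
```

vals starts as [11, 17, 12, 16, 5, 8] (length 6). The slice vals[1:3] covers indices [1, 2] with values [17, 12]. Replacing that slice with [85, 67] (same length) produces [11, 85, 67, 16, 5, 8].

[11, 85, 67, 16, 5, 8]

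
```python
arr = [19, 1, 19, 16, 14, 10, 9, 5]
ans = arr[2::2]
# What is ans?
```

arr has length 8. The slice arr[2::2] selects indices [2, 4, 6] (2->19, 4->14, 6->9), giving [19, 14, 9].

[19, 14, 9]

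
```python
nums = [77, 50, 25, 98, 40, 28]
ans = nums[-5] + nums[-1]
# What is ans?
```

nums has length 6. Negative index -5 maps to positive index 6 + (-5) = 1. nums[1] = 50.
nums has length 6. Negative index -1 maps to positive index 6 + (-1) = 5. nums[5] = 28.
Sum: 50 + 28 = 78.

78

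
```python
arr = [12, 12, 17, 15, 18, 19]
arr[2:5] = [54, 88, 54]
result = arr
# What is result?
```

arr starts as [12, 12, 17, 15, 18, 19] (length 6). The slice arr[2:5] covers indices [2, 3, 4] with values [17, 15, 18]. Replacing that slice with [54, 88, 54] (same length) produces [12, 12, 54, 88, 54, 19].

[12, 12, 54, 88, 54, 19]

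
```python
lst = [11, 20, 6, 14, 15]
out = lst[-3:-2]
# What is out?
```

lst has length 5. The slice lst[-3:-2] selects indices [2] (2->6), giving [6].

[6]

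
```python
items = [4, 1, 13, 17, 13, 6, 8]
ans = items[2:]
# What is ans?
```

items has length 7. The slice items[2:] selects indices [2, 3, 4, 5, 6] (2->13, 3->17, 4->13, 5->6, 6->8), giving [13, 17, 13, 6, 8].

[13, 17, 13, 6, 8]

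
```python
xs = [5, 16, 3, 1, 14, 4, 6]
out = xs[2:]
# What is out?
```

xs has length 7. The slice xs[2:] selects indices [2, 3, 4, 5, 6] (2->3, 3->1, 4->14, 5->4, 6->6), giving [3, 1, 14, 4, 6].

[3, 1, 14, 4, 6]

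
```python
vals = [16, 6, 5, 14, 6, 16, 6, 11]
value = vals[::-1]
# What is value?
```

vals has length 8. The slice vals[::-1] selects indices [7, 6, 5, 4, 3, 2, 1, 0] (7->11, 6->6, 5->16, 4->6, 3->14, 2->5, 1->6, 0->16), giving [11, 6, 16, 6, 14, 5, 6, 16].

[11, 6, 16, 6, 14, 5, 6, 16]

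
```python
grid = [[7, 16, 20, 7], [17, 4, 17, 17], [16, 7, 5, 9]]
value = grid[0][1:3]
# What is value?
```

grid[0] = [7, 16, 20, 7]. grid[0] has length 4. The slice grid[0][1:3] selects indices [1, 2] (1->16, 2->20), giving [16, 20].

[16, 20]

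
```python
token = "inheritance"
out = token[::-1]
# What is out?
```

token has length 11. The slice token[::-1] selects indices [10, 9, 8, 7, 6, 5, 4, 3, 2, 1, 0] (10->'e', 9->'c', 8->'n', 7->'a', 6->'t', 5->'i', 4->'r', 3->'e', 2->'h', 1->'n', 0->'i'), giving 'ecnatirehni'.

'ecnatirehni'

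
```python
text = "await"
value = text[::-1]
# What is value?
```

text has length 5. The slice text[::-1] selects indices [4, 3, 2, 1, 0] (4->'t', 3->'i', 2->'a', 1->'w', 0->'a'), giving 'tiawa'.

'tiawa'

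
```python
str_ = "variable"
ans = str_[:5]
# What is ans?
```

str_ has length 8. The slice str_[:5] selects indices [0, 1, 2, 3, 4] (0->'v', 1->'a', 2->'r', 3->'i', 4->'a'), giving 'varia'.

'varia'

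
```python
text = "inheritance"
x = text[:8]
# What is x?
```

text has length 11. The slice text[:8] selects indices [0, 1, 2, 3, 4, 5, 6, 7] (0->'i', 1->'n', 2->'h', 3->'e', 4->'r', 5->'i', 6->'t', 7->'a'), giving 'inherita'.

'inherita'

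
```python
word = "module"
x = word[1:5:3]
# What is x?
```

word has length 6. The slice word[1:5:3] selects indices [1, 4] (1->'o', 4->'l'), giving 'ol'.

'ol'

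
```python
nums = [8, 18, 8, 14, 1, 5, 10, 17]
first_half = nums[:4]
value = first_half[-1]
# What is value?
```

nums has length 8. The slice nums[:4] selects indices [0, 1, 2, 3] (0->8, 1->18, 2->8, 3->14), giving [8, 18, 8, 14]. So first_half = [8, 18, 8, 14]. Then first_half[-1] = 14.

14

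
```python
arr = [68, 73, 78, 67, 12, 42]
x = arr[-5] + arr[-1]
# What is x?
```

arr has length 6. Negative index -5 maps to positive index 6 + (-5) = 1. arr[1] = 73.
arr has length 6. Negative index -1 maps to positive index 6 + (-1) = 5. arr[5] = 42.
Sum: 73 + 42 = 115.

115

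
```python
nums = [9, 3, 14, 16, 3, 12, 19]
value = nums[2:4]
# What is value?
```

nums has length 7. The slice nums[2:4] selects indices [2, 3] (2->14, 3->16), giving [14, 16].

[14, 16]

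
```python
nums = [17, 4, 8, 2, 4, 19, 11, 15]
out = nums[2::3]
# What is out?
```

nums has length 8. The slice nums[2::3] selects indices [2, 5] (2->8, 5->19), giving [8, 19].

[8, 19]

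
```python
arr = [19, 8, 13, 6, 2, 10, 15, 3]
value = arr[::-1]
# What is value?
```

arr has length 8. The slice arr[::-1] selects indices [7, 6, 5, 4, 3, 2, 1, 0] (7->3, 6->15, 5->10, 4->2, 3->6, 2->13, 1->8, 0->19), giving [3, 15, 10, 2, 6, 13, 8, 19].

[3, 15, 10, 2, 6, 13, 8, 19]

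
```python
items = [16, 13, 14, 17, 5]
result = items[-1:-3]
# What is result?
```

items has length 5. The slice items[-1:-3] resolves to an empty index range, so the result is [].

[]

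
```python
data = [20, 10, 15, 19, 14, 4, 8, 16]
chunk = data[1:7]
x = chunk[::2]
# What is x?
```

data has length 8. The slice data[1:7] selects indices [1, 2, 3, 4, 5, 6] (1->10, 2->15, 3->19, 4->14, 5->4, 6->8), giving [10, 15, 19, 14, 4, 8]. So chunk = [10, 15, 19, 14, 4, 8]. chunk has length 6. The slice chunk[::2] selects indices [0, 2, 4] (0->10, 2->19, 4->4), giving [10, 19, 4].

[10, 19, 4]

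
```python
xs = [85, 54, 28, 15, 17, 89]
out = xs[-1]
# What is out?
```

xs has length 6. Negative index -1 maps to positive index 6 + (-1) = 5. xs[5] = 89.

89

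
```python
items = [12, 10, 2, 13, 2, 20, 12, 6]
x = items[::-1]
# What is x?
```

items has length 8. The slice items[::-1] selects indices [7, 6, 5, 4, 3, 2, 1, 0] (7->6, 6->12, 5->20, 4->2, 3->13, 2->2, 1->10, 0->12), giving [6, 12, 20, 2, 13, 2, 10, 12].

[6, 12, 20, 2, 13, 2, 10, 12]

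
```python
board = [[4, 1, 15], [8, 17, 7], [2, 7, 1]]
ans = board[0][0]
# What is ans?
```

board[0] = [4, 1, 15]. Taking column 0 of that row yields 4.

4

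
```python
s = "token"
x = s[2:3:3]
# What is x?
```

s has length 5. The slice s[2:3:3] selects indices [2] (2->'k'), giving 'k'.

'k'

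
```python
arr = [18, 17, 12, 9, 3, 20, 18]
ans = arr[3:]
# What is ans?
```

arr has length 7. The slice arr[3:] selects indices [3, 4, 5, 6] (3->9, 4->3, 5->20, 6->18), giving [9, 3, 20, 18].

[9, 3, 20, 18]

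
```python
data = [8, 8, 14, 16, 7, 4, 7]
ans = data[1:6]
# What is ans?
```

data has length 7. The slice data[1:6] selects indices [1, 2, 3, 4, 5] (1->8, 2->14, 3->16, 4->7, 5->4), giving [8, 14, 16, 7, 4].

[8, 14, 16, 7, 4]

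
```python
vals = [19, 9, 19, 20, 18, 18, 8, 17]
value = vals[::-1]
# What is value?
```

vals has length 8. The slice vals[::-1] selects indices [7, 6, 5, 4, 3, 2, 1, 0] (7->17, 6->8, 5->18, 4->18, 3->20, 2->19, 1->9, 0->19), giving [17, 8, 18, 18, 20, 19, 9, 19].

[17, 8, 18, 18, 20, 19, 9, 19]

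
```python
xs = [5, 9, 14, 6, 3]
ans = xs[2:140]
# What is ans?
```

xs has length 5. The slice xs[2:140] selects indices [2, 3, 4] (2->14, 3->6, 4->3), giving [14, 6, 3].

[14, 6, 3]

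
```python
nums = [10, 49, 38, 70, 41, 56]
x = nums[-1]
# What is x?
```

nums has length 6. Negative index -1 maps to positive index 6 + (-1) = 5. nums[5] = 56.

56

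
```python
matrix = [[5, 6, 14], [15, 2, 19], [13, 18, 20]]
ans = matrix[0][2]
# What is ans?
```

matrix[0] = [5, 6, 14]. Taking column 2 of that row yields 14.

14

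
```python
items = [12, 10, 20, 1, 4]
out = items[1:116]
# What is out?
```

items has length 5. The slice items[1:116] selects indices [1, 2, 3, 4] (1->10, 2->20, 3->1, 4->4), giving [10, 20, 1, 4].

[10, 20, 1, 4]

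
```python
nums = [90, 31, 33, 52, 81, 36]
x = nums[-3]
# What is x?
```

nums has length 6. Negative index -3 maps to positive index 6 + (-3) = 3. nums[3] = 52.

52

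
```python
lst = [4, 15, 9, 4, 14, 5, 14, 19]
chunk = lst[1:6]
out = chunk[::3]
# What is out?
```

lst has length 8. The slice lst[1:6] selects indices [1, 2, 3, 4, 5] (1->15, 2->9, 3->4, 4->14, 5->5), giving [15, 9, 4, 14, 5]. So chunk = [15, 9, 4, 14, 5]. chunk has length 5. The slice chunk[::3] selects indices [0, 3] (0->15, 3->14), giving [15, 14].

[15, 14]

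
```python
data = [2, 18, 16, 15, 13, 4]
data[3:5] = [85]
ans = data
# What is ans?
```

data starts as [2, 18, 16, 15, 13, 4] (length 6). The slice data[3:5] covers indices [3, 4] with values [15, 13]. Replacing that slice with [85] (different length) produces [2, 18, 16, 85, 4].

[2, 18, 16, 85, 4]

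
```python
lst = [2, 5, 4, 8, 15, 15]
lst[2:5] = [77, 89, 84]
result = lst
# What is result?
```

lst starts as [2, 5, 4, 8, 15, 15] (length 6). The slice lst[2:5] covers indices [2, 3, 4] with values [4, 8, 15]. Replacing that slice with [77, 89, 84] (same length) produces [2, 5, 77, 89, 84, 15].

[2, 5, 77, 89, 84, 15]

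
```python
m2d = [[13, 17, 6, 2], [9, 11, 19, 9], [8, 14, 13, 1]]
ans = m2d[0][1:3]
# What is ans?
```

m2d[0] = [13, 17, 6, 2]. m2d[0] has length 4. The slice m2d[0][1:3] selects indices [1, 2] (1->17, 2->6), giving [17, 6].

[17, 6]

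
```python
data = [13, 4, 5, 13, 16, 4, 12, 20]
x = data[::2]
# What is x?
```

data has length 8. The slice data[::2] selects indices [0, 2, 4, 6] (0->13, 2->5, 4->16, 6->12), giving [13, 5, 16, 12].

[13, 5, 16, 12]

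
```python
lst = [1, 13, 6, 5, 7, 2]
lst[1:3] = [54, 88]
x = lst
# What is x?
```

lst starts as [1, 13, 6, 5, 7, 2] (length 6). The slice lst[1:3] covers indices [1, 2] with values [13, 6]. Replacing that slice with [54, 88] (same length) produces [1, 54, 88, 5, 7, 2].

[1, 54, 88, 5, 7, 2]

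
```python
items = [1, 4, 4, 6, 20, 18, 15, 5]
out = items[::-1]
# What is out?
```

items has length 8. The slice items[::-1] selects indices [7, 6, 5, 4, 3, 2, 1, 0] (7->5, 6->15, 5->18, 4->20, 3->6, 2->4, 1->4, 0->1), giving [5, 15, 18, 20, 6, 4, 4, 1].

[5, 15, 18, 20, 6, 4, 4, 1]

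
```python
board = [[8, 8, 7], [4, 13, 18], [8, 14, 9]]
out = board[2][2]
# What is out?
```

board[2] = [8, 14, 9]. Taking column 2 of that row yields 9.

9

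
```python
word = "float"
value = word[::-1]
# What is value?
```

word has length 5. The slice word[::-1] selects indices [4, 3, 2, 1, 0] (4->'t', 3->'a', 2->'o', 1->'l', 0->'f'), giving 'taolf'.

'taolf'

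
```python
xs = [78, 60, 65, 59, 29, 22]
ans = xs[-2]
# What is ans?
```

xs has length 6. Negative index -2 maps to positive index 6 + (-2) = 4. xs[4] = 29.

29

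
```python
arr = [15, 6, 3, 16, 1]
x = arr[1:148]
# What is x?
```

arr has length 5. The slice arr[1:148] selects indices [1, 2, 3, 4] (1->6, 2->3, 3->16, 4->1), giving [6, 3, 16, 1].

[6, 3, 16, 1]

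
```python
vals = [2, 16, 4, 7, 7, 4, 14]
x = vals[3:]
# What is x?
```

vals has length 7. The slice vals[3:] selects indices [3, 4, 5, 6] (3->7, 4->7, 5->4, 6->14), giving [7, 7, 4, 14].

[7, 7, 4, 14]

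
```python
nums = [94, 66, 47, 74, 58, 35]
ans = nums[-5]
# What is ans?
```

nums has length 6. Negative index -5 maps to positive index 6 + (-5) = 1. nums[1] = 66.

66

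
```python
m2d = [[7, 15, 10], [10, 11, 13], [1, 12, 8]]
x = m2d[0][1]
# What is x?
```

m2d[0] = [7, 15, 10]. Taking column 1 of that row yields 15.

15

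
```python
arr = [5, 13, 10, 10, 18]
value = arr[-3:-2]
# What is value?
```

arr has length 5. The slice arr[-3:-2] selects indices [2] (2->10), giving [10].

[10]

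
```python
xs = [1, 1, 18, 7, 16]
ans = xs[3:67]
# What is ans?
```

xs has length 5. The slice xs[3:67] selects indices [3, 4] (3->7, 4->16), giving [7, 16].

[7, 16]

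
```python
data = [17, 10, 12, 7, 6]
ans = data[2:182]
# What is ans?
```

data has length 5. The slice data[2:182] selects indices [2, 3, 4] (2->12, 3->7, 4->6), giving [12, 7, 6].

[12, 7, 6]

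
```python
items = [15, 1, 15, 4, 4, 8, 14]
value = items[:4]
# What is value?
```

items has length 7. The slice items[:4] selects indices [0, 1, 2, 3] (0->15, 1->1, 2->15, 3->4), giving [15, 1, 15, 4].

[15, 1, 15, 4]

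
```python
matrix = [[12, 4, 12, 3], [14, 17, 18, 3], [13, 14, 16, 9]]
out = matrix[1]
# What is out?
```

matrix has 3 rows. Row 1 is [14, 17, 18, 3].

[14, 17, 18, 3]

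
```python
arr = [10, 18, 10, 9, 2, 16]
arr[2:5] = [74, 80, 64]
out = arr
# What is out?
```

arr starts as [10, 18, 10, 9, 2, 16] (length 6). The slice arr[2:5] covers indices [2, 3, 4] with values [10, 9, 2]. Replacing that slice with [74, 80, 64] (same length) produces [10, 18, 74, 80, 64, 16].

[10, 18, 74, 80, 64, 16]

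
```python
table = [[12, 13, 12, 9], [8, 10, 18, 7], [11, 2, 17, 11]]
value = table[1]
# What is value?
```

table has 3 rows. Row 1 is [8, 10, 18, 7].

[8, 10, 18, 7]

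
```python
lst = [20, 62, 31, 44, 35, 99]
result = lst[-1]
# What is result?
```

lst has length 6. Negative index -1 maps to positive index 6 + (-1) = 5. lst[5] = 99.

99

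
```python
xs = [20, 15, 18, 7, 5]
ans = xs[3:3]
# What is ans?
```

xs has length 5. The slice xs[3:3] resolves to an empty index range, so the result is [].

[]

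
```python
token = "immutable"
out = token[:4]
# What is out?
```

token has length 9. The slice token[:4] selects indices [0, 1, 2, 3] (0->'i', 1->'m', 2->'m', 3->'u'), giving 'immu'.

'immu'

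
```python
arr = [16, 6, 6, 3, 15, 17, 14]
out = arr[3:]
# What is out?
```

arr has length 7. The slice arr[3:] selects indices [3, 4, 5, 6] (3->3, 4->15, 5->17, 6->14), giving [3, 15, 17, 14].

[3, 15, 17, 14]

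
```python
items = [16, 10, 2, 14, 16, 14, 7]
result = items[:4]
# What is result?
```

items has length 7. The slice items[:4] selects indices [0, 1, 2, 3] (0->16, 1->10, 2->2, 3->14), giving [16, 10, 2, 14].

[16, 10, 2, 14]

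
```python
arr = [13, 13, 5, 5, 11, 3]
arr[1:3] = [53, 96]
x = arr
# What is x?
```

arr starts as [13, 13, 5, 5, 11, 3] (length 6). The slice arr[1:3] covers indices [1, 2] with values [13, 5]. Replacing that slice with [53, 96] (same length) produces [13, 53, 96, 5, 11, 3].

[13, 53, 96, 5, 11, 3]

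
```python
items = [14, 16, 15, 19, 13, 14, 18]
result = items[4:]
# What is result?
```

items has length 7. The slice items[4:] selects indices [4, 5, 6] (4->13, 5->14, 6->18), giving [13, 14, 18].

[13, 14, 18]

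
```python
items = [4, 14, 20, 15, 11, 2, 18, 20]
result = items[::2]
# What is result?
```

items has length 8. The slice items[::2] selects indices [0, 2, 4, 6] (0->4, 2->20, 4->11, 6->18), giving [4, 20, 11, 18].

[4, 20, 11, 18]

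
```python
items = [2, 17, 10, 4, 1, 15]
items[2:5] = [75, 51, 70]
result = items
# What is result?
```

items starts as [2, 17, 10, 4, 1, 15] (length 6). The slice items[2:5] covers indices [2, 3, 4] with values [10, 4, 1]. Replacing that slice with [75, 51, 70] (same length) produces [2, 17, 75, 51, 70, 15].

[2, 17, 75, 51, 70, 15]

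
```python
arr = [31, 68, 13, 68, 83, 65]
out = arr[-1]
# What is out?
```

arr has length 6. Negative index -1 maps to positive index 6 + (-1) = 5. arr[5] = 65.

65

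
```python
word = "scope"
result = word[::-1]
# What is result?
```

word has length 5. The slice word[::-1] selects indices [4, 3, 2, 1, 0] (4->'e', 3->'p', 2->'o', 1->'c', 0->'s'), giving 'epocs'.

'epocs'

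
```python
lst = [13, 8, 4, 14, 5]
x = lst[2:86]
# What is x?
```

lst has length 5. The slice lst[2:86] selects indices [2, 3, 4] (2->4, 3->14, 4->5), giving [4, 14, 5].

[4, 14, 5]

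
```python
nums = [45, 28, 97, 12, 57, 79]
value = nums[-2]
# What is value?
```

nums has length 6. Negative index -2 maps to positive index 6 + (-2) = 4. nums[4] = 57.

57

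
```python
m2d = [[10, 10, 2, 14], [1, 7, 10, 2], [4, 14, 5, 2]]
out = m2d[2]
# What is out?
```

m2d has 3 rows. Row 2 is [4, 14, 5, 2].

[4, 14, 5, 2]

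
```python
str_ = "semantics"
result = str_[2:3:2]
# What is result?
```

str_ has length 9. The slice str_[2:3:2] selects indices [2] (2->'m'), giving 'm'.

'm'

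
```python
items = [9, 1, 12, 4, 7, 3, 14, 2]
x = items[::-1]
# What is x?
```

items has length 8. The slice items[::-1] selects indices [7, 6, 5, 4, 3, 2, 1, 0] (7->2, 6->14, 5->3, 4->7, 3->4, 2->12, 1->1, 0->9), giving [2, 14, 3, 7, 4, 12, 1, 9].

[2, 14, 3, 7, 4, 12, 1, 9]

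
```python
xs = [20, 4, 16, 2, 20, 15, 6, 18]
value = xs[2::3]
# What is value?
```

xs has length 8. The slice xs[2::3] selects indices [2, 5] (2->16, 5->15), giving [16, 15].

[16, 15]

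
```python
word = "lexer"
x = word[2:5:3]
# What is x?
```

word has length 5. The slice word[2:5:3] selects indices [2] (2->'x'), giving 'x'.

'x'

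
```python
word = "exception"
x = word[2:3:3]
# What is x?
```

word has length 9. The slice word[2:3:3] selects indices [2] (2->'c'), giving 'c'.

'c'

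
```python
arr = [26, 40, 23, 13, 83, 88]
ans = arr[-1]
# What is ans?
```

arr has length 6. Negative index -1 maps to positive index 6 + (-1) = 5. arr[5] = 88.

88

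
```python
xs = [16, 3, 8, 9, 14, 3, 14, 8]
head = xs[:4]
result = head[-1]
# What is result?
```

xs has length 8. The slice xs[:4] selects indices [0, 1, 2, 3] (0->16, 1->3, 2->8, 3->9), giving [16, 3, 8, 9]. So head = [16, 3, 8, 9]. Then head[-1] = 9.

9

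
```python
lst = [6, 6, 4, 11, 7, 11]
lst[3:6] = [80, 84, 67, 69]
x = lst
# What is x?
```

lst starts as [6, 6, 4, 11, 7, 11] (length 6). The slice lst[3:6] covers indices [3, 4, 5] with values [11, 7, 11]. Replacing that slice with [80, 84, 67, 69] (different length) produces [6, 6, 4, 80, 84, 67, 69].

[6, 6, 4, 80, 84, 67, 69]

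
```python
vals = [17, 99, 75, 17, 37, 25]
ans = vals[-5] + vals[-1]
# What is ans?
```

vals has length 6. Negative index -5 maps to positive index 6 + (-5) = 1. vals[1] = 99.
vals has length 6. Negative index -1 maps to positive index 6 + (-1) = 5. vals[5] = 25.
Sum: 99 + 25 = 124.

124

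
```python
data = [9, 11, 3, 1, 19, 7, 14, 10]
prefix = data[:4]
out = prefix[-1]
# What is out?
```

data has length 8. The slice data[:4] selects indices [0, 1, 2, 3] (0->9, 1->11, 2->3, 3->1), giving [9, 11, 3, 1]. So prefix = [9, 11, 3, 1]. Then prefix[-1] = 1.

1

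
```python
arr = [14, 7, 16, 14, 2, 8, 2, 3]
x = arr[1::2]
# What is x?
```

arr has length 8. The slice arr[1::2] selects indices [1, 3, 5, 7] (1->7, 3->14, 5->8, 7->3), giving [7, 14, 8, 3].

[7, 14, 8, 3]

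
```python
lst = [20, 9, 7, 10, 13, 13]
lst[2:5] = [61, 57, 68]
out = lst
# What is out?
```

lst starts as [20, 9, 7, 10, 13, 13] (length 6). The slice lst[2:5] covers indices [2, 3, 4] with values [7, 10, 13]. Replacing that slice with [61, 57, 68] (same length) produces [20, 9, 61, 57, 68, 13].

[20, 9, 61, 57, 68, 13]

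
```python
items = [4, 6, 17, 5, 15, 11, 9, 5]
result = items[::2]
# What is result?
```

items has length 8. The slice items[::2] selects indices [0, 2, 4, 6] (0->4, 2->17, 4->15, 6->9), giving [4, 17, 15, 9].

[4, 17, 15, 9]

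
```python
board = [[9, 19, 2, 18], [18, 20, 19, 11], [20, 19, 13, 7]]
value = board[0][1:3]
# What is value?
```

board[0] = [9, 19, 2, 18]. board[0] has length 4. The slice board[0][1:3] selects indices [1, 2] (1->19, 2->2), giving [19, 2].

[19, 2]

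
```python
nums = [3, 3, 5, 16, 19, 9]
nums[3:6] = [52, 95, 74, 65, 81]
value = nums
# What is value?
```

nums starts as [3, 3, 5, 16, 19, 9] (length 6). The slice nums[3:6] covers indices [3, 4, 5] with values [16, 19, 9]. Replacing that slice with [52, 95, 74, 65, 81] (different length) produces [3, 3, 5, 52, 95, 74, 65, 81].

[3, 3, 5, 52, 95, 74, 65, 81]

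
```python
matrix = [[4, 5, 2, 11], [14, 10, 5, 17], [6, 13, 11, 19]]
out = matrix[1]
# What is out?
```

matrix has 3 rows. Row 1 is [14, 10, 5, 17].

[14, 10, 5, 17]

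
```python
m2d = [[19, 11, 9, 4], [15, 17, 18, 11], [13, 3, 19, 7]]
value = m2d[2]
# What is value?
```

m2d has 3 rows. Row 2 is [13, 3, 19, 7].

[13, 3, 19, 7]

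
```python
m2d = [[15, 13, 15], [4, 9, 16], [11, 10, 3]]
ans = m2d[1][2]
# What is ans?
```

m2d[1] = [4, 9, 16]. Taking column 2 of that row yields 16.

16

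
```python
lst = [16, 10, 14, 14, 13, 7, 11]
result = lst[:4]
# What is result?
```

lst has length 7. The slice lst[:4] selects indices [0, 1, 2, 3] (0->16, 1->10, 2->14, 3->14), giving [16, 10, 14, 14].

[16, 10, 14, 14]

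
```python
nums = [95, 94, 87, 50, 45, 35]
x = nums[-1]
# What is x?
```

nums has length 6. Negative index -1 maps to positive index 6 + (-1) = 5. nums[5] = 35.

35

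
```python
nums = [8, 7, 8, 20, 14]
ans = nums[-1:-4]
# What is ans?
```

nums has length 5. The slice nums[-1:-4] resolves to an empty index range, so the result is [].

[]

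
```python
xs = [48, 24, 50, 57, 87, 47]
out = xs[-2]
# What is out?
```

xs has length 6. Negative index -2 maps to positive index 6 + (-2) = 4. xs[4] = 87.

87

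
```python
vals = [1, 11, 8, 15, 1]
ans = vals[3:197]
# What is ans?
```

vals has length 5. The slice vals[3:197] selects indices [3, 4] (3->15, 4->1), giving [15, 1].

[15, 1]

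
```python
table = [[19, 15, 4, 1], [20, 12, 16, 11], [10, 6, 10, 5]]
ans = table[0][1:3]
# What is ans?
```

table[0] = [19, 15, 4, 1]. table[0] has length 4. The slice table[0][1:3] selects indices [1, 2] (1->15, 2->4), giving [15, 4].

[15, 4]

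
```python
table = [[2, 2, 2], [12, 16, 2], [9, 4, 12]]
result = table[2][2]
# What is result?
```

table[2] = [9, 4, 12]. Taking column 2 of that row yields 12.

12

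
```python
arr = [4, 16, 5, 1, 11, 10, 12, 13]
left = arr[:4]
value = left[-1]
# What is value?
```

arr has length 8. The slice arr[:4] selects indices [0, 1, 2, 3] (0->4, 1->16, 2->5, 3->1), giving [4, 16, 5, 1]. So left = [4, 16, 5, 1]. Then left[-1] = 1.

1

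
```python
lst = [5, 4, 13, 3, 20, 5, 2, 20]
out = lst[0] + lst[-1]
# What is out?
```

lst has length 8. lst[0] = 5.
lst has length 8. Negative index -1 maps to positive index 8 + (-1) = 7. lst[7] = 20.
Sum: 5 + 20 = 25.

25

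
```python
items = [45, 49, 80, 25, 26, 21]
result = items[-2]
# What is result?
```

items has length 6. Negative index -2 maps to positive index 6 + (-2) = 4. items[4] = 26.

26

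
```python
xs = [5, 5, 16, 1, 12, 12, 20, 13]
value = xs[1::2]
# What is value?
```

xs has length 8. The slice xs[1::2] selects indices [1, 3, 5, 7] (1->5, 3->1, 5->12, 7->13), giving [5, 1, 12, 13].

[5, 1, 12, 13]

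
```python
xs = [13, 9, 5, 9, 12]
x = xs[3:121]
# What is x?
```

xs has length 5. The slice xs[3:121] selects indices [3, 4] (3->9, 4->12), giving [9, 12].

[9, 12]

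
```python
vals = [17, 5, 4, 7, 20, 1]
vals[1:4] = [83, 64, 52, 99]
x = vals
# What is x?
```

vals starts as [17, 5, 4, 7, 20, 1] (length 6). The slice vals[1:4] covers indices [1, 2, 3] with values [5, 4, 7]. Replacing that slice with [83, 64, 52, 99] (different length) produces [17, 83, 64, 52, 99, 20, 1].

[17, 83, 64, 52, 99, 20, 1]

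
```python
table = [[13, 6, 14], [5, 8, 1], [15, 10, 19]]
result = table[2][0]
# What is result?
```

table[2] = [15, 10, 19]. Taking column 0 of that row yields 15.

15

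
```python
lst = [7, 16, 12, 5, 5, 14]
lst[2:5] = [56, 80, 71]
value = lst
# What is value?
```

lst starts as [7, 16, 12, 5, 5, 14] (length 6). The slice lst[2:5] covers indices [2, 3, 4] with values [12, 5, 5]. Replacing that slice with [56, 80, 71] (same length) produces [7, 16, 56, 80, 71, 14].

[7, 16, 56, 80, 71, 14]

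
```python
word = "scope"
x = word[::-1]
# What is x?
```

word has length 5. The slice word[::-1] selects indices [4, 3, 2, 1, 0] (4->'e', 3->'p', 2->'o', 1->'c', 0->'s'), giving 'epocs'.

'epocs'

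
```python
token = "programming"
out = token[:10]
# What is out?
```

token has length 11. The slice token[:10] selects indices [0, 1, 2, 3, 4, 5, 6, 7, 8, 9] (0->'p', 1->'r', 2->'o', 3->'g', 4->'r', 5->'a', 6->'m', 7->'m', 8->'i', 9->'n'), giving 'programmin'.

'programmin'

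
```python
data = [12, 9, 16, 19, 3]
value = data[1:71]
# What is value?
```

data has length 5. The slice data[1:71] selects indices [1, 2, 3, 4] (1->9, 2->16, 3->19, 4->3), giving [9, 16, 19, 3].

[9, 16, 19, 3]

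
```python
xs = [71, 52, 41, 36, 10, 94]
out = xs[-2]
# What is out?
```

xs has length 6. Negative index -2 maps to positive index 6 + (-2) = 4. xs[4] = 10.

10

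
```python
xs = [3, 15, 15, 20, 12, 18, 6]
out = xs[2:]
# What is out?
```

xs has length 7. The slice xs[2:] selects indices [2, 3, 4, 5, 6] (2->15, 3->20, 4->12, 5->18, 6->6), giving [15, 20, 12, 18, 6].

[15, 20, 12, 18, 6]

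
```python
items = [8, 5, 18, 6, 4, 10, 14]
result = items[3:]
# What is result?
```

items has length 7. The slice items[3:] selects indices [3, 4, 5, 6] (3->6, 4->4, 5->10, 6->14), giving [6, 4, 10, 14].

[6, 4, 10, 14]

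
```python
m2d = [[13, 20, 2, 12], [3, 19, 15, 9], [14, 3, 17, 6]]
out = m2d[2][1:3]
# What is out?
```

m2d[2] = [14, 3, 17, 6]. m2d[2] has length 4. The slice m2d[2][1:3] selects indices [1, 2] (1->3, 2->17), giving [3, 17].

[3, 17]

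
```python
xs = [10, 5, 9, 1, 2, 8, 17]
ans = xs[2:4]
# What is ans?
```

xs has length 7. The slice xs[2:4] selects indices [2, 3] (2->9, 3->1), giving [9, 1].

[9, 1]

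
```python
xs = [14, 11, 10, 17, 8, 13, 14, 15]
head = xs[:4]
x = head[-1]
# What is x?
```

xs has length 8. The slice xs[:4] selects indices [0, 1, 2, 3] (0->14, 1->11, 2->10, 3->17), giving [14, 11, 10, 17]. So head = [14, 11, 10, 17]. Then head[-1] = 17.

17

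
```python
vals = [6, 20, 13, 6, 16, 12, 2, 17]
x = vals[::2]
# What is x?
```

vals has length 8. The slice vals[::2] selects indices [0, 2, 4, 6] (0->6, 2->13, 4->16, 6->2), giving [6, 13, 16, 2].

[6, 13, 16, 2]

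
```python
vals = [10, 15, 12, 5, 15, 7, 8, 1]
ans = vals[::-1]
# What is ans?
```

vals has length 8. The slice vals[::-1] selects indices [7, 6, 5, 4, 3, 2, 1, 0] (7->1, 6->8, 5->7, 4->15, 3->5, 2->12, 1->15, 0->10), giving [1, 8, 7, 15, 5, 12, 15, 10].

[1, 8, 7, 15, 5, 12, 15, 10]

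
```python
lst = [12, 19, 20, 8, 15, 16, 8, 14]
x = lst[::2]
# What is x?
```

lst has length 8. The slice lst[::2] selects indices [0, 2, 4, 6] (0->12, 2->20, 4->15, 6->8), giving [12, 20, 15, 8].

[12, 20, 15, 8]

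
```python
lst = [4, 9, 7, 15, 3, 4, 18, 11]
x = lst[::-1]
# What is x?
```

lst has length 8. The slice lst[::-1] selects indices [7, 6, 5, 4, 3, 2, 1, 0] (7->11, 6->18, 5->4, 4->3, 3->15, 2->7, 1->9, 0->4), giving [11, 18, 4, 3, 15, 7, 9, 4].

[11, 18, 4, 3, 15, 7, 9, 4]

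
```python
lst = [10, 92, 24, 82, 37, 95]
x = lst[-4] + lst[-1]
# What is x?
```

lst has length 6. Negative index -4 maps to positive index 6 + (-4) = 2. lst[2] = 24.
lst has length 6. Negative index -1 maps to positive index 6 + (-1) = 5. lst[5] = 95.
Sum: 24 + 95 = 119.

119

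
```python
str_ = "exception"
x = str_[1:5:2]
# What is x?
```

str_ has length 9. The slice str_[1:5:2] selects indices [1, 3] (1->'x', 3->'e'), giving 'xe'.

'xe'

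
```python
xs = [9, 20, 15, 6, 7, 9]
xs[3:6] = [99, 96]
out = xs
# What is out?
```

xs starts as [9, 20, 15, 6, 7, 9] (length 6). The slice xs[3:6] covers indices [3, 4, 5] with values [6, 7, 9]. Replacing that slice with [99, 96] (different length) produces [9, 20, 15, 99, 96].

[9, 20, 15, 99, 96]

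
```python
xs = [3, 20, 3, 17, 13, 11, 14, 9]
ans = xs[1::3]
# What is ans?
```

xs has length 8. The slice xs[1::3] selects indices [1, 4, 7] (1->20, 4->13, 7->9), giving [20, 13, 9].

[20, 13, 9]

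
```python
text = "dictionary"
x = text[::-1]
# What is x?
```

text has length 10. The slice text[::-1] selects indices [9, 8, 7, 6, 5, 4, 3, 2, 1, 0] (9->'y', 8->'r', 7->'a', 6->'n', 5->'o', 4->'i', 3->'t', 2->'c', 1->'i', 0->'d'), giving 'yranoitcid'.

'yranoitcid'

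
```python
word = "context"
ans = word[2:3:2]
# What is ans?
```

word has length 7. The slice word[2:3:2] selects indices [2] (2->'n'), giving 'n'.

'n'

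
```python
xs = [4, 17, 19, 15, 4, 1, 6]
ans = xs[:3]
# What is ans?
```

xs has length 7. The slice xs[:3] selects indices [0, 1, 2] (0->4, 1->17, 2->19), giving [4, 17, 19].

[4, 17, 19]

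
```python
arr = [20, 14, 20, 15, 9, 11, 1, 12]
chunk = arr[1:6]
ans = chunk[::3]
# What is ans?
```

arr has length 8. The slice arr[1:6] selects indices [1, 2, 3, 4, 5] (1->14, 2->20, 3->15, 4->9, 5->11), giving [14, 20, 15, 9, 11]. So chunk = [14, 20, 15, 9, 11]. chunk has length 5. The slice chunk[::3] selects indices [0, 3] (0->14, 3->9), giving [14, 9].

[14, 9]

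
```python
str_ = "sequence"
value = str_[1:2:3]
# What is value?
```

str_ has length 8. The slice str_[1:2:3] selects indices [1] (1->'e'), giving 'e'.

'e'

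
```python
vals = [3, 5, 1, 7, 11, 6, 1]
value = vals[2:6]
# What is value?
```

vals has length 7. The slice vals[2:6] selects indices [2, 3, 4, 5] (2->1, 3->7, 4->11, 5->6), giving [1, 7, 11, 6].

[1, 7, 11, 6]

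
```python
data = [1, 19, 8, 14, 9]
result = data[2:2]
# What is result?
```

data has length 5. The slice data[2:2] resolves to an empty index range, so the result is [].

[]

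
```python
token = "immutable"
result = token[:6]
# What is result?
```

token has length 9. The slice token[:6] selects indices [0, 1, 2, 3, 4, 5] (0->'i', 1->'m', 2->'m', 3->'u', 4->'t', 5->'a'), giving 'immuta'.

'immuta'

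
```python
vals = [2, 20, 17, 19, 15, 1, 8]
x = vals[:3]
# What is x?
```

vals has length 7. The slice vals[:3] selects indices [0, 1, 2] (0->2, 1->20, 2->17), giving [2, 20, 17].

[2, 20, 17]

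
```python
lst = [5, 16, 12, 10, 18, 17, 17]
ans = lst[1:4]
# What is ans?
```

lst has length 7. The slice lst[1:4] selects indices [1, 2, 3] (1->16, 2->12, 3->10), giving [16, 12, 10].

[16, 12, 10]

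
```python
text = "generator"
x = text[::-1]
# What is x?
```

text has length 9. The slice text[::-1] selects indices [8, 7, 6, 5, 4, 3, 2, 1, 0] (8->'r', 7->'o', 6->'t', 5->'a', 4->'r', 3->'e', 2->'n', 1->'e', 0->'g'), giving 'rotareneg'.

'rotareneg'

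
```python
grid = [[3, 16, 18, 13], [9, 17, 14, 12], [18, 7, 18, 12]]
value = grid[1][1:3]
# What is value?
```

grid[1] = [9, 17, 14, 12]. grid[1] has length 4. The slice grid[1][1:3] selects indices [1, 2] (1->17, 2->14), giving [17, 14].

[17, 14]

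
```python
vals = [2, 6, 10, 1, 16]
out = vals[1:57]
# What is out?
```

vals has length 5. The slice vals[1:57] selects indices [1, 2, 3, 4] (1->6, 2->10, 3->1, 4->16), giving [6, 10, 1, 16].

[6, 10, 1, 16]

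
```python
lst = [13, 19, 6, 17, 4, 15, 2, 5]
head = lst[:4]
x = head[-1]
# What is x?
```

lst has length 8. The slice lst[:4] selects indices [0, 1, 2, 3] (0->13, 1->19, 2->6, 3->17), giving [13, 19, 6, 17]. So head = [13, 19, 6, 17]. Then head[-1] = 17.

17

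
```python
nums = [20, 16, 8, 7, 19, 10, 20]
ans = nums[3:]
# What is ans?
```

nums has length 7. The slice nums[3:] selects indices [3, 4, 5, 6] (3->7, 4->19, 5->10, 6->20), giving [7, 19, 10, 20].

[7, 19, 10, 20]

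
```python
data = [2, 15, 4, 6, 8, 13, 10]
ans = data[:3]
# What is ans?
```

data has length 7. The slice data[:3] selects indices [0, 1, 2] (0->2, 1->15, 2->4), giving [2, 15, 4].

[2, 15, 4]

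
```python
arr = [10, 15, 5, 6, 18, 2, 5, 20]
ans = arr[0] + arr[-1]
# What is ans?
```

arr has length 8. arr[0] = 10.
arr has length 8. Negative index -1 maps to positive index 8 + (-1) = 7. arr[7] = 20.
Sum: 10 + 20 = 30.

30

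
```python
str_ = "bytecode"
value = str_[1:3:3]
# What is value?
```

str_ has length 8. The slice str_[1:3:3] selects indices [1] (1->'y'), giving 'y'.

'y'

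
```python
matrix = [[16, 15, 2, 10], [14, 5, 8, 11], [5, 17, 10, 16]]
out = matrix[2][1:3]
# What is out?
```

matrix[2] = [5, 17, 10, 16]. matrix[2] has length 4. The slice matrix[2][1:3] selects indices [1, 2] (1->17, 2->10), giving [17, 10].

[17, 10]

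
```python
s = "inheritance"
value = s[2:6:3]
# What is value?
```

s has length 11. The slice s[2:6:3] selects indices [2, 5] (2->'h', 5->'i'), giving 'hi'.

'hi'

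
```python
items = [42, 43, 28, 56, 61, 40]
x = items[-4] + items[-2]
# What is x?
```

items has length 6. Negative index -4 maps to positive index 6 + (-4) = 2. items[2] = 28.
items has length 6. Negative index -2 maps to positive index 6 + (-2) = 4. items[4] = 61.
Sum: 28 + 61 = 89.

89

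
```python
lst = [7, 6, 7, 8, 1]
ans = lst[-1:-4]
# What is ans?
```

lst has length 5. The slice lst[-1:-4] resolves to an empty index range, so the result is [].

[]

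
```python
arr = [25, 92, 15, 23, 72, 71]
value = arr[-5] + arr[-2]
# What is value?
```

arr has length 6. Negative index -5 maps to positive index 6 + (-5) = 1. arr[1] = 92.
arr has length 6. Negative index -2 maps to positive index 6 + (-2) = 4. arr[4] = 72.
Sum: 92 + 72 = 164.

164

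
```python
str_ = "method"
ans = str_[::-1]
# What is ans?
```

str_ has length 6. The slice str_[::-1] selects indices [5, 4, 3, 2, 1, 0] (5->'d', 4->'o', 3->'h', 2->'t', 1->'e', 0->'m'), giving 'dohtem'.

'dohtem'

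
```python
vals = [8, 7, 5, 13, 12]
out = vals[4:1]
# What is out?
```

vals has length 5. The slice vals[4:1] resolves to an empty index range, so the result is [].

[]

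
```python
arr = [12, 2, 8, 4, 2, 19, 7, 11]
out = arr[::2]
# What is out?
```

arr has length 8. The slice arr[::2] selects indices [0, 2, 4, 6] (0->12, 2->8, 4->2, 6->7), giving [12, 8, 2, 7].

[12, 8, 2, 7]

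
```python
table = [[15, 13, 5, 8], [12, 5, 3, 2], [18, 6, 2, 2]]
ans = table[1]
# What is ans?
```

table has 3 rows. Row 1 is [12, 5, 3, 2].

[12, 5, 3, 2]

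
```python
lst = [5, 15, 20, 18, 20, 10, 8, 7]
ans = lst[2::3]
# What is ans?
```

lst has length 8. The slice lst[2::3] selects indices [2, 5] (2->20, 5->10), giving [20, 10].

[20, 10]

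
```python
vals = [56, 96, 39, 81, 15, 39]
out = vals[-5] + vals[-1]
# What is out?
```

vals has length 6. Negative index -5 maps to positive index 6 + (-5) = 1. vals[1] = 96.
vals has length 6. Negative index -1 maps to positive index 6 + (-1) = 5. vals[5] = 39.
Sum: 96 + 39 = 135.

135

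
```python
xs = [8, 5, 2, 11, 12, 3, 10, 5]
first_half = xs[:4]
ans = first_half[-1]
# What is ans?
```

xs has length 8. The slice xs[:4] selects indices [0, 1, 2, 3] (0->8, 1->5, 2->2, 3->11), giving [8, 5, 2, 11]. So first_half = [8, 5, 2, 11]. Then first_half[-1] = 11.

11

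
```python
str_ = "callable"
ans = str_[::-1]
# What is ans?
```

str_ has length 8. The slice str_[::-1] selects indices [7, 6, 5, 4, 3, 2, 1, 0] (7->'e', 6->'l', 5->'b', 4->'a', 3->'l', 2->'l', 1->'a', 0->'c'), giving 'elballac'.

'elballac'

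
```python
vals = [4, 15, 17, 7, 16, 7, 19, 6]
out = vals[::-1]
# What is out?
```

vals has length 8. The slice vals[::-1] selects indices [7, 6, 5, 4, 3, 2, 1, 0] (7->6, 6->19, 5->7, 4->16, 3->7, 2->17, 1->15, 0->4), giving [6, 19, 7, 16, 7, 17, 15, 4].

[6, 19, 7, 16, 7, 17, 15, 4]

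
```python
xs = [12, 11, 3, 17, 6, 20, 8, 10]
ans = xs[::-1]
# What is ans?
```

xs has length 8. The slice xs[::-1] selects indices [7, 6, 5, 4, 3, 2, 1, 0] (7->10, 6->8, 5->20, 4->6, 3->17, 2->3, 1->11, 0->12), giving [10, 8, 20, 6, 17, 3, 11, 12].

[10, 8, 20, 6, 17, 3, 11, 12]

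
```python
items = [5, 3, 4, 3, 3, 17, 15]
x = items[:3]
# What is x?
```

items has length 7. The slice items[:3] selects indices [0, 1, 2] (0->5, 1->3, 2->4), giving [5, 3, 4].

[5, 3, 4]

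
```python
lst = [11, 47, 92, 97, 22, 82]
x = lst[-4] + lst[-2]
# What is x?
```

lst has length 6. Negative index -4 maps to positive index 6 + (-4) = 2. lst[2] = 92.
lst has length 6. Negative index -2 maps to positive index 6 + (-2) = 4. lst[4] = 22.
Sum: 92 + 22 = 114.

114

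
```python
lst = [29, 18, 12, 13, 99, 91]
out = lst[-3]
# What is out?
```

lst has length 6. Negative index -3 maps to positive index 6 + (-3) = 3. lst[3] = 13.

13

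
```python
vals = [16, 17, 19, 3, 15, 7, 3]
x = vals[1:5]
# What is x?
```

vals has length 7. The slice vals[1:5] selects indices [1, 2, 3, 4] (1->17, 2->19, 3->3, 4->15), giving [17, 19, 3, 15].

[17, 19, 3, 15]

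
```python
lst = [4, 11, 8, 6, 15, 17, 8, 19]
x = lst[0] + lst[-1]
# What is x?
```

lst has length 8. lst[0] = 4.
lst has length 8. Negative index -1 maps to positive index 8 + (-1) = 7. lst[7] = 19.
Sum: 4 + 19 = 23.

23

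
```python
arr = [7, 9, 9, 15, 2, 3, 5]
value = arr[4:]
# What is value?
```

arr has length 7. The slice arr[4:] selects indices [4, 5, 6] (4->2, 5->3, 6->5), giving [2, 3, 5].

[2, 3, 5]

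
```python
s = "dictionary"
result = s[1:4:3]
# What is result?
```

s has length 10. The slice s[1:4:3] selects indices [1] (1->'i'), giving 'i'.

'i'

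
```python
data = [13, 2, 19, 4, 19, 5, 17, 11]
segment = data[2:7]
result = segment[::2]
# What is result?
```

data has length 8. The slice data[2:7] selects indices [2, 3, 4, 5, 6] (2->19, 3->4, 4->19, 5->5, 6->17), giving [19, 4, 19, 5, 17]. So segment = [19, 4, 19, 5, 17]. segment has length 5. The slice segment[::2] selects indices [0, 2, 4] (0->19, 2->19, 4->17), giving [19, 19, 17].

[19, 19, 17]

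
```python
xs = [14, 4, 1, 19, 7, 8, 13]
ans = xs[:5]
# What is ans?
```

xs has length 7. The slice xs[:5] selects indices [0, 1, 2, 3, 4] (0->14, 1->4, 2->1, 3->19, 4->7), giving [14, 4, 1, 19, 7].

[14, 4, 1, 19, 7]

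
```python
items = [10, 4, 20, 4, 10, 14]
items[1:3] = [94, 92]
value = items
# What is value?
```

items starts as [10, 4, 20, 4, 10, 14] (length 6). The slice items[1:3] covers indices [1, 2] with values [4, 20]. Replacing that slice with [94, 92] (same length) produces [10, 94, 92, 4, 10, 14].

[10, 94, 92, 4, 10, 14]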